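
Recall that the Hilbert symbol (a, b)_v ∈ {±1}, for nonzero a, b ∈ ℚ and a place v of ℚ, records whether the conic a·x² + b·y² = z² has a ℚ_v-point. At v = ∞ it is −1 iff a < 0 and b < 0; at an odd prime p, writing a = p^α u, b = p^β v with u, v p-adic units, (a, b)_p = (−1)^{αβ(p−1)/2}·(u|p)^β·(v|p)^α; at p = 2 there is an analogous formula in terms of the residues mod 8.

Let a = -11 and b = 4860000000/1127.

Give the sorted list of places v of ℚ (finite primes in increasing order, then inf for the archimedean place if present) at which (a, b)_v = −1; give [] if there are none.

[]

(a, b) ≡ (-11, 345) mod (ℚ^×)²; places V = {2, 3, 5, 7, 11, 23, ∞}.
(a,b)_5: α=0, u≡4; β=7, v≡4 (mod 5); (4|5)=+1, (4|5)=+1; sign (−1)^0·+1^7·+1^0 = +1.
(a,b)_3: α=0, u≡1; β=5, v≡1 (mod 3); (1|3)=+1, (1|3)=+1; sign (−1)^0·+1^5·+1^0 = +1.
(a,b)_23: α=0, u≡12; β=-1, v≡14 (mod 23); (12|23)=+1, (14|23)=-1; sign (−1)^0·+1^-1·-1^0 = +1.
(a,b)_7: α=0, u≡3; β=-2, v≡1 (mod 7); (3|7)=-1, (1|7)=+1; sign (−1)^0·-1^-2·+1^0 = +1.
(a,b)_2: α=0, β=8; u≡5, v≡1 (mod 8); ε(u)ε(v)=0·0, αω(v)=0·0, βω(u)=8·1; sum ≡ 0  ⇒  +1.
(a,b)_∞: sgn(-11)=−, sgn(345)=+, so +1.
(a,b)_11: α=1, u≡10; β=0, v≡4 (mod 11); (10|11)=-1, (4|11)=+1; sign (−1)^0·-1^0·+1^1 = +1.
Ram(a, b) = ∅: the form -11·x² + 345·y² − z² is isotropic over every ℚ_v, so by Hasse–Minkowski it is isotropic over ℚ.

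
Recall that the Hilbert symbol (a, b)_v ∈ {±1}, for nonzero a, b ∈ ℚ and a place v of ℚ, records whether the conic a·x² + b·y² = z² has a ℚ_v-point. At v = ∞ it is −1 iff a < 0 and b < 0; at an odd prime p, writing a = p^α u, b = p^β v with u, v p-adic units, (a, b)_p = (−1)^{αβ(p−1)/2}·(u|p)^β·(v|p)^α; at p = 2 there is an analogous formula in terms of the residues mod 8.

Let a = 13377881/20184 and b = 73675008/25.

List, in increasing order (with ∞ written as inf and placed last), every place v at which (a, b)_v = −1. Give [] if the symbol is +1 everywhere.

[11, 19]

(a, b) ≡ (1254, 3553) mod (ℚ^×)²; places V = {2, 3, 5, 11, 17, 19, 23, 29, ∞}.
(a,b)_11: α=3, u≡3; β=1, v≡5 (mod 11); (3|11)=+1, (5|11)=+1; sign (−1)^1·+1^1·+1^3 = -1.
(a,b)_17: α=0, u≡4; β=1, v≡6 (mod 17); (4|17)=+1, (6|17)=-1; sign (−1)^0·+1^1·-1^0 = +1.
(a,b)_2: α=-3, β=8; u≡3, v≡1 (mod 8); ε(u)ε(v)=1·0, αω(v)=-3·0, βω(u)=8·1; sum ≡ 0  ⇒  +1.
(a,b)_3: α=-1, u≡1; β=4, v≡1 (mod 3); (1|3)=+1, (1|3)=+1; sign (−1)^0·+1^4·+1^-1 = +1.
(a,b)_19: α=1, u≡9; β=1, v≡6 (mod 19); (9|19)=+1, (6|19)=+1; sign (−1)^1·+1^1·+1^1 = -1.
(a,b)_5: α=0, u≡4; β=-2, v≡3 (mod 5); (4|5)=+1, (3|5)=-1; sign (−1)^0·+1^-2·-1^0 = +1.
(a,b)_23: α=2, u≡8; β=0, v≡14 (mod 23); (8|23)=+1, (14|23)=-1; sign (−1)^0·+1^0·-1^2 = +1.
(a,b)_∞: sgn(1254)=+, sgn(3553)=+, so +1.
(a,b)_29: α=-2, u≡16; β=0, v≡18 (mod 29); (16|29)=+1, (18|29)=-1; sign (−1)^0·+1^0·-1^-2 = +1.
(1254, 3553 / ℚ) ramifies at {11, 19}: a division algebra.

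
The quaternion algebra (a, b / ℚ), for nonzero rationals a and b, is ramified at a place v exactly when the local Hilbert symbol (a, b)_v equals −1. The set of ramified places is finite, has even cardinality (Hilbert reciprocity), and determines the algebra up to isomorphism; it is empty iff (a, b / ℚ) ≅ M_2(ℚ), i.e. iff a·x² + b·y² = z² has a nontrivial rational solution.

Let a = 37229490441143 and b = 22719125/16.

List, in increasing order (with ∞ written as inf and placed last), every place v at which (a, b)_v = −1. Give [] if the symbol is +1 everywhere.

[5, 31]

Mod squares: a ≡ 23, b ≡ 908765. Check v ∈ {∞, 2, 5, 7, 11, 13, 23, 31, 41}.
v=11: a=11^2·(≡5), b=11^1·(≡3) mod 11; (5|11)=+1, (3|11)=+1; (−1)^{2·1·5}·(+1)^1·(+1)^2 = +1.
v=5: a=5^0·(≡3), b=5^3·(≡3) mod 5; (3|5)=-1, (3|5)=-1; (−1)^{0·3·2}·(-1)^3·(-1)^0 = -1.
v=2: v_2(a)=0, v_2(b)=-4; units ≡ 7, 5 (mod 8); ε·ε+αω+βω = 1·0+0·1+-4·0 ≡ 0  ⇒  (a,b)_2 = +1.
v=23: a=23^1·(≡9), b=23^0·(≡13) mod 23; (9|23)=+1, (13|23)=+1; (−1)^{1·0·11}·(+1)^0·(+1)^1 = +1.
v=7: a=7^2·(≡1), b=7^0·(≡1) mod 7; (1|7)=+1, (1|7)=+1; (−1)^{2·0·3}·(+1)^0·(+1)^2 = +1.
v=13: a=13^2·(≡12), b=13^1·(≡3) mod 13; (12|13)=+1, (3|13)=+1; (−1)^{2·1·6}·(+1)^1·(+1)^2 = +1.
v=∞: 23 > 0 and 908765 > 0  ⇒  (a,b)_∞ = +1.
v=31: a=31^2·(≡21), b=31^1·(≡8) mod 31; (21|31)=-1, (8|31)=+1; (−1)^{2·1·15}·(-1)^1·(+1)^2 = -1.
v=41: a=41^2·(≡8), b=41^1·(≡16) mod 41; (8|41)=+1, (16|41)=+1; (−1)^{2·1·20}·(+1)^1·(+1)^2 = +1.
(23, 908765 / ℚ) ramifies at {5, 31}: a division algebra.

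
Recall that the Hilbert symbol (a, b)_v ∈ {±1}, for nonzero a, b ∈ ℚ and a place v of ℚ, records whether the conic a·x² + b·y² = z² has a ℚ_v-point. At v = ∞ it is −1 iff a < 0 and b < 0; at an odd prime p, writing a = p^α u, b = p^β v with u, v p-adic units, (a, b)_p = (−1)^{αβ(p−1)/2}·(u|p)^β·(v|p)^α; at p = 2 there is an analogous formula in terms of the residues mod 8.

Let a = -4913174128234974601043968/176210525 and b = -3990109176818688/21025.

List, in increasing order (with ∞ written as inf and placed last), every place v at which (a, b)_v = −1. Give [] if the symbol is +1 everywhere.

(a, b) ≡ (-638, -3) mod (ℚ^×)²; places V = {2, 3, 5, 7, 11, 17, 19, 29, 31, 41, ∞}.
(a,b)_∞: sgn(-638)=−, sgn(-3)=−, so -1.
(a,b)_31: α=2, u≡12; β=0, v≡10 (mod 31); (12|31)=-1, (10|31)=+1; sign (−1)^0·-1^0·+1^2 = +1.
(a,b)_41: α=2, u≡9; β=2, v≡15 (mod 41); (9|41)=+1, (15|41)=-1; sign (−1)^0·+1^2·-1^2 = +1.
(a,b)_29: α=-3, u≡23; β=-2, v≡11 (mod 29); (23|29)=+1, (11|29)=-1; sign (−1)^0·+1^-2·-1^-3 = -1.
(a,b)_2: α=13, β=10; u≡1, v≡5 (mod 8); ε(u)ε(v)=0·0, αω(v)=13·1, βω(u)=10·0; sum ≡ 1  ⇒  -1.
(a,b)_7: α=2, u≡6; β=2, v≡1 (mod 7); (6|7)=-1, (1|7)=+1; sign (−1)^0·-1^2·+1^2 = +1.
(a,b)_5: α=-2, u≡2; β=-2, v≡2 (mod 5); (2|5)=-1, (2|5)=-1; sign (−1)^0·-1^-2·-1^-2 = +1.
(a,b)_3: α=0, u≡1; β=1, v≡2 (mod 3); (1|3)=+1, (2|3)=-1; sign (−1)^0·+1^1·-1^0 = +1.
(a,b)_11: α=5, u≡2; β=2, v≡8 (mod 11); (2|11)=-1, (8|11)=-1; sign (−1)^0·-1^2·-1^5 = -1.
(a,b)_19: α=6, u≡15; β=4, v≡17 (mod 19); (15|19)=-1, (17|19)=+1; sign (−1)^0·-1^4·+1^6 = +1.
(a,b)_17: α=-2, u≡9; β=0, v≡10 (mod 17); (9|17)=+1, (10|17)=-1; sign (−1)^0·+1^0·-1^-2 = +1.
Ram(-638, -3) = {2, 11, 29, ∞}; no ℚ_2-point on the conic.

[2, 11, 29, inf]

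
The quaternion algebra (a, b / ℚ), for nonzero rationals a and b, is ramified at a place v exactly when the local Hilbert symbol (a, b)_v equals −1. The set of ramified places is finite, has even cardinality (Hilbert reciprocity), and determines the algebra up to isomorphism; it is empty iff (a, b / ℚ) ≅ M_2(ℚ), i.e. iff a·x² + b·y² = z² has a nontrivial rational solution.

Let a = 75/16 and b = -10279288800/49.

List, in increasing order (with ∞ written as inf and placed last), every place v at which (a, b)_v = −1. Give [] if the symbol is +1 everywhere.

(a, b) ≡ (3, -2622) mod (ℚ^×)²; places V = {2, 3, 5, 7, 11, 19, 23, ∞}.
(a,b)_7: α=0, u≡6; β=-2, v≡3 (mod 7); (6|7)=-1, (3|7)=-1; sign (−1)^0·-1^-2·-1^0 = +1.
(a,b)_2: α=-4, β=5; u≡3, v≡1 (mod 8); ε(u)ε(v)=1·0, αω(v)=-4·0, βω(u)=5·1; sum ≡ 1  ⇒  -1.
(a,b)_∞: sgn(3)=+, sgn(-2622)=−, so +1.
(a,b)_11: α=0, u≡4; β=2, v≡7 (mod 11); (4|11)=+1, (7|11)=-1; sign (−1)^0·+1^2·-1^0 = +1.
(a,b)_23: α=0, u≡9; β=1, v≡9 (mod 23); (9|23)=+1, (9|23)=+1; sign (−1)^0·+1^1·+1^0 = +1.
(a,b)_3: α=1, u≡1; β=5, v≡2 (mod 3); (1|3)=+1, (2|3)=-1; sign (−1)^1·+1^5·-1^1 = +1.
(a,b)_5: α=2, u≡3; β=2, v≡2 (mod 5); (3|5)=-1, (2|5)=-1; sign (−1)^0·-1^2·-1^2 = +1.
(a,b)_19: α=0, u≡13; β=1, v≡10 (mod 19); (13|19)=-1, (10|19)=-1; sign (−1)^0·-1^1·-1^0 = -1.
Ram(3, -2622) = {2, 19}; no ℚ_2-point on the conic.

[2, 19]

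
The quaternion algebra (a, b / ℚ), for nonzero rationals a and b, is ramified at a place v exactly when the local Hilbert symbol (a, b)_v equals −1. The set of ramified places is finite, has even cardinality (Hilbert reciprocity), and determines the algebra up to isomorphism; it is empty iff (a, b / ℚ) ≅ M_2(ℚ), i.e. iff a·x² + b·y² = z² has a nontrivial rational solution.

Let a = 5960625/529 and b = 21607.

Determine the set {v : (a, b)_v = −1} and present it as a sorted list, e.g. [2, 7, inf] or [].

(a, b) ≡ (33, 21607) mod (ℚ^×)²; places V = {2, 3, 5, 11, 17, 23, 31, 41, ∞}.
(a,b)_3: α=1, u≡2; β=0, v≡1 (mod 3); (2|3)=-1, (1|3)=+1; sign (−1)^0·-1^0·+1^1 = +1.
(a,b)_2: α=0, β=0; u≡1, v≡7 (mod 8); ε(u)ε(v)=0·1, αω(v)=0·0, βω(u)=0·0; sum ≡ 0  ⇒  +1.
(a,b)_11: α=1, u≡4; β=0, v≡3 (mod 11); (4|11)=+1, (3|11)=+1; sign (−1)^0·+1^0·+1^1 = +1.
(a,b)_41: α=0, u≡40; β=1, v≡35 (mod 41); (40|41)=+1, (35|41)=-1; sign (−1)^0·+1^1·-1^0 = +1.
(a,b)_∞: sgn(33)=+, sgn(21607)=+, so +1.
(a,b)_31: α=0, u≡19; β=1, v≡15 (mod 31); (19|31)=+1, (15|31)=-1; sign (−1)^0·+1^1·-1^0 = +1.
(a,b)_5: α=4, u≡3; β=0, v≡2 (mod 5); (3|5)=-1, (2|5)=-1; sign (−1)^0·-1^0·-1^4 = +1.
(a,b)_23: α=-2, u≡14; β=0, v≡10 (mod 23); (14|23)=-1, (10|23)=-1; sign (−1)^0·-1^0·-1^-2 = +1.
(a,b)_17: α=2, u≡2; β=1, v≡13 (mod 17); (2|17)=+1, (13|17)=+1; sign (−1)^0·+1^1·+1^2 = +1.
Every local symbol is +1, so the conic 33·x² + 21607·y² = z² has ℚ_v-points for all v and hence a ℚ-point; (a, b / ℚ) ≅ M_2(ℚ).

[]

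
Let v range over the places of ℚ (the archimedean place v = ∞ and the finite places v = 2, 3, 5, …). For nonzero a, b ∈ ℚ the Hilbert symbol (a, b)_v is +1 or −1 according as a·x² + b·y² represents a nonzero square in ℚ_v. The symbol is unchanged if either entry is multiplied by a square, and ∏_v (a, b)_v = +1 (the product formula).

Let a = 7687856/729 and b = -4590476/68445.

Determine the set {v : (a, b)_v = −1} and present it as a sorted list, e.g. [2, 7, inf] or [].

Mod squares: a ≡ 11, b ≡ -55. Check v ∈ {∞, 2, 3, 5, 11, 13, 17, 19}.
v=17: a=17^0·(≡10), b=17^2·(≡15) mod 17; (10|17)=-1, (15|17)=+1; (−1)^{0·2·8}·(-1)^2·(+1)^0 = +1.
v=∞: 11 > 0 and -55 < 0  ⇒  (a,b)_∞ = +1.
v=2: v_2(a)=4, v_2(b)=2; units ≡ 3, 1 (mod 8); ε·ε+αω+βω = 1·0+4·0+2·1 ≡ 0  ⇒  (a,b)_2 = +1.
v=13: a=13^0·(≡7), b=13^-2·(≡3) mod 13; (7|13)=-1, (3|13)=+1; (−1)^{0·-2·6}·(-1)^-2·(+1)^0 = +1.
v=19: a=19^2·(≡5), b=19^2·(≡2) mod 19; (5|19)=+1, (2|19)=-1; (−1)^{2·2·9}·(+1)^2·(-1)^2 = +1.
v=5: a=5^0·(≡4), b=5^-1·(≡1) mod 5; (4|5)=+1, (1|5)=+1; (−1)^{0·-1·2}·(+1)^-1·(+1)^0 = +1.
v=3: a=3^-6·(≡2), b=3^-4·(≡2) mod 3; (2|3)=-1, (2|3)=-1; (−1)^{-6·-4·1}·(-1)^-4·(-1)^-6 = +1.
v=11: a=11^3·(≡4), b=11^1·(≡8) mod 11; (4|11)=+1, (8|11)=-1; (−1)^{3·1·5}·(+1)^1·(-1)^3 = +1.
Every local symbol is +1, so the conic 11·x² + -55·y² = z² has ℚ_v-points for all v and hence a ℚ-point; (a, b / ℚ) ≅ M_2(ℚ).

[]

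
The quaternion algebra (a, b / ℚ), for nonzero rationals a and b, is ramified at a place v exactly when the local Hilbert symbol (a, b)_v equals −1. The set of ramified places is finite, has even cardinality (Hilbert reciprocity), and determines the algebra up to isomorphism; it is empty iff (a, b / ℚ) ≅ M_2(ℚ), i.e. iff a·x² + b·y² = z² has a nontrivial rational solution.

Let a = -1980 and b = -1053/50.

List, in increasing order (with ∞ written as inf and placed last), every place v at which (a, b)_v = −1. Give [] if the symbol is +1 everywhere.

Mod squares: a ≡ -55, b ≡ -26. Check v ∈ {∞, 2, 3, 5, 11, 13}.
v=13: a=13^0·(≡9), b=13^1·(≡8) mod 13; (9|13)=+1, (8|13)=-1; (−1)^{0·1·6}·(+1)^1·(-1)^0 = +1.
v=∞: -55 < 0 and -26 < 0  ⇒  (a,b)_∞ = -1.
v=5: a=5^1·(≡4), b=5^-2·(≡1) mod 5; (4|5)=+1, (1|5)=+1; (−1)^{1·-2·2}·(+1)^-2·(+1)^1 = +1.
v=2: v_2(a)=2, v_2(b)=-1; units ≡ 1, 3 (mod 8); ε·ε+αω+βω = 0·1+2·1+-1·0 ≡ 0  ⇒  (a,b)_2 = +1.
v=3: a=3^2·(≡2), b=3^4·(≡1) mod 3; (2|3)=-1, (1|3)=+1; (−1)^{2·4·1}·(-1)^4·(+1)^2 = +1.
v=11: a=11^1·(≡7), b=11^0·(≡6) mod 11; (7|11)=-1, (6|11)=-1; (−1)^{1·0·5}·(-1)^0·(-1)^1 = -1.
Ram(-55, -26) = {11, ∞}; no ℚ_11-point on the conic.

[11, inf]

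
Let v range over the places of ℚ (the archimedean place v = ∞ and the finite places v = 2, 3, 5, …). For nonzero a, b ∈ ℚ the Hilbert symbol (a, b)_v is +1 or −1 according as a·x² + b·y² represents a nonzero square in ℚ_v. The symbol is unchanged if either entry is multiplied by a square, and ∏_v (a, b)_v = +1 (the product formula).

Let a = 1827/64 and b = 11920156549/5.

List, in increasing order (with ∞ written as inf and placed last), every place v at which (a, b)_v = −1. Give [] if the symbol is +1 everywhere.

[5, 29]

(a, b) ≡ (203, 1505) mod (ℚ^×)²; places V = {2, 3, 5, 7, 29, 31, 43, ∞}.
(a,b)_5: α=0, u≡3; β=-1, v≡4 (mod 5); (3|5)=-1, (4|5)=+1; sign (−1)^0·-1^-1·+1^0 = -1.
(a,b)_31: α=0, u≡30; β=2, v≡13 (mod 31); (30|31)=-1, (13|31)=-1; sign (−1)^0·-1^2·-1^0 = +1.
(a,b)_2: α=-6, β=0; u≡3, v≡1 (mod 8); ε(u)ε(v)=1·0, αω(v)=-6·0, βω(u)=0·1; sum ≡ 0  ⇒  +1.
(a,b)_3: α=2, u≡2; β=0, v≡2 (mod 3); (2|3)=-1, (2|3)=-1; sign (−1)^0·-1^0·-1^2 = +1.
(a,b)_43: α=0, u≡1; β=1, v≡14 (mod 43); (1|43)=+1, (14|43)=+1; sign (−1)^0·+1^1·+1^0 = +1.
(a,b)_∞: sgn(203)=+, sgn(1505)=+, so +1.
(a,b)_29: α=1, u≡25; β=2, v≡2 (mod 29); (25|29)=+1, (2|29)=-1; sign (−1)^0·+1^2·-1^1 = -1.
(a,b)_7: α=1, u≡2; β=3, v≡6 (mod 7); (2|7)=+1, (6|7)=-1; sign (−1)^1·+1^3·-1^1 = +1.
|Ram(203, 1505)| = 2, even; anisotropic at {5, 29}.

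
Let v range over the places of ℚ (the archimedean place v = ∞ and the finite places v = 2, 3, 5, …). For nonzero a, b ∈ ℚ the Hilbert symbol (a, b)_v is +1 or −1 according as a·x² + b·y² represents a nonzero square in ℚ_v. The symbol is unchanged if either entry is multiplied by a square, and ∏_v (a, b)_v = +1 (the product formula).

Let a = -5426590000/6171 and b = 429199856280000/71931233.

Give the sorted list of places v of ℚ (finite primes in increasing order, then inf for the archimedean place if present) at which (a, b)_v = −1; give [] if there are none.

[2, 3, 13, 17]

Mod squares: a ≡ -969, b ≡ 4199. Check v ∈ {∞, 2, 3, 5, 11, 13, 17, 19}.
v=∞: -969 < 0 and 4199 > 0  ⇒  (a,b)_∞ = +1.
v=2: v_2(a)=4, v_2(b)=6; units ≡ 7, 7 (mod 8); ε·ε+αω+βω = 1·1+4·0+6·0 ≡ 1  ⇒  (a,b)_2 = -1.
v=3: a=3^-1·(≡1), b=3^2·(≡2) mod 3; (1|3)=+1, (2|3)=-1; (−1)^{-1·2·1}·(+1)^2·(-1)^-1 = -1.
v=17: a=17^-1·(≡10), b=17^-3·(≡16) mod 17; (10|17)=-1, (16|17)=+1; (−1)^{-1·-3·8}·(-1)^-3·(+1)^-1 = -1.
v=5: a=5^4·(≡1), b=5^4·(≡1) mod 5; (1|5)=+1, (1|5)=+1; (−1)^{4·4·2}·(+1)^4·(+1)^4 = +1.
v=19: a=19^1·(≡6), b=19^1·(≡10) mod 19; (6|19)=+1, (10|19)=-1; (−1)^{1·1·9}·(+1)^1·(-1)^1 = +1.
v=13: a=13^4·(≡11), b=13^7·(≡5) mod 13; (11|13)=-1, (5|13)=-1; (−1)^{4·7·6}·(-1)^7·(-1)^4 = -1.
v=11: a=11^-2·(≡10), b=11^-4·(≡2) mod 11; (10|11)=-1, (2|11)=-1; (−1)^{-2·-4·5}·(-1)^-4·(-1)^-2 = +1.
(-969, 4199 / ℚ) ramifies at {2, 3, 13, 17}: a division algebra.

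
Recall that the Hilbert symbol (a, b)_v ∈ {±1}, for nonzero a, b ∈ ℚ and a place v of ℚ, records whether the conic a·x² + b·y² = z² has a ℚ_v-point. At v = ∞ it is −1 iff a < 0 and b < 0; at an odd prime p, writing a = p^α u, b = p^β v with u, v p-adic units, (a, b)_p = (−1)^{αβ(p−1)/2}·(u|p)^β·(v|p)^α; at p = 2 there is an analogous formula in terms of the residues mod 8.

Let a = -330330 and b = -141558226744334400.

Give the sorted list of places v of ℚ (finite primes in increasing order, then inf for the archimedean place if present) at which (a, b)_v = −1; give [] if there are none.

Mod squares: a ≡ -2730, b ≡ -1001. Check v ∈ {∞, 2, 3, 5, 7, 11, 13}.
v=7: a=7^1·(≡4), b=7^3·(≡1) mod 7; (4|7)=+1, (1|7)=+1; (−1)^{1·3·3}·(+1)^3·(+1)^1 = -1.
v=13: a=13^1·(≡5), b=13^3·(≡4) mod 13; (5|13)=-1, (4|13)=+1; (−1)^{1·3·6}·(-1)^3·(+1)^1 = -1.
v=3: a=3^1·(≡2), b=3^6·(≡1) mod 3; (2|3)=-1, (1|3)=+1; (−1)^{1·6·1}·(-1)^6·(+1)^1 = +1.
v=∞: -2730 < 0 and -1001 < 0  ⇒  (a,b)_∞ = -1.
v=11: a=11^2·(≡9), b=11^5·(≡2) mod 11; (9|11)=+1, (2|11)=-1; (−1)^{2·5·5}·(+1)^5·(-1)^2 = +1.
v=5: a=5^1·(≡4), b=5^2·(≡4) mod 5; (4|5)=+1, (4|5)=+1; (−1)^{1·2·2}·(+1)^2·(+1)^1 = +1.
v=2: v_2(a)=1, v_2(b)=6; units ≡ 3, 7 (mod 8); ε·ε+αω+βω = 1·1+1·0+6·1 ≡ 1  ⇒  (a,b)_2 = -1.
Ram(-2730, -1001) = {2, 7, 13, ∞}; no ℚ_2-point on the conic.

[2, 7, 13, inf]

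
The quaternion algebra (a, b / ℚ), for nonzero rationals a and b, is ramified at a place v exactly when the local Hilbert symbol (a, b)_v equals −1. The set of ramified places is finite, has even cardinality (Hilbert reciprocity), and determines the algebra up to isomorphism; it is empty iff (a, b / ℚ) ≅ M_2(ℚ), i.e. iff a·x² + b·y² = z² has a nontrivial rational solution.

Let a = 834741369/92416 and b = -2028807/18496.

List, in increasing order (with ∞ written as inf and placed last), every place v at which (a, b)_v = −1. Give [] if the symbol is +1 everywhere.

[7, 23]

(a, b) ≡ (161, -23) mod (ℚ^×)²; places V = {2, 3, 7, 11, 17, 19, 23, ∞}.
(a,b)_3: α=4, u≡2; β=6, v≡1 (mod 3); (2|3)=-1, (1|3)=+1; sign (−1)^0·-1^6·+1^4 = +1.
(a,b)_23: α=3, u≡22; β=1, v≡22 (mod 23); (22|23)=-1, (22|23)=-1; sign (−1)^1·-1^1·-1^3 = -1.
(a,b)_7: α=1, u≡4; β=0, v≡5 (mod 7); (4|7)=+1, (5|7)=-1; sign (−1)^0·+1^0·-1^1 = -1.
(a,b)_19: α=-2, u≡9; β=0, v≡12 (mod 19); (9|19)=+1, (12|19)=-1; sign (−1)^0·+1^0·-1^-2 = +1.
(a,b)_2: α=-8, β=-6; u≡1, v≡1 (mod 8); ε(u)ε(v)=0·0, αω(v)=-8·0, βω(u)=-6·0; sum ≡ 0  ⇒  +1.
(a,b)_17: α=0, u≡2; β=-2, v≡11 (mod 17); (2|17)=+1, (11|17)=-1; sign (−1)^0·+1^-2·-1^0 = +1.
(a,b)_11: α=2, u≡10; β=2, v≡6 (mod 11); (10|11)=-1, (6|11)=-1; sign (−1)^0·-1^2·-1^2 = +1.
(a,b)_∞: sgn(161)=+, sgn(-23)=−, so +1.
Ram(161, -23) = {7, 23}; no ℚ_7-point on the conic.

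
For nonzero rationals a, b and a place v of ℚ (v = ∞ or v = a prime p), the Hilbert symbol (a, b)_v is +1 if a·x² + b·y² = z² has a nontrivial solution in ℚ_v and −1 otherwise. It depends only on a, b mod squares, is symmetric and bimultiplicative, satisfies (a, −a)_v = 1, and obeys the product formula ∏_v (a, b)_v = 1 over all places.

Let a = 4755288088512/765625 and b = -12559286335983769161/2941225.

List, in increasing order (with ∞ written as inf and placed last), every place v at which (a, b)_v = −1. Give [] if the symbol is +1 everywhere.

(a, b) ≡ (11324703, -1209) mod (ℚ^×)²; places V = {2, 3, 5, 7, 13, 17, 19, 29, 31, ∞}.
(a,b)_29: α=1, u≡1; β=2, v≡5 (mod 29); (1|29)=+1, (5|29)=+1; sign (−1)^0·+1^2·+1^1 = +1.
(a,b)_2: α=6, β=0; u≡7, v≡7 (mod 8); ε(u)ε(v)=1·1, αω(v)=6·0, βω(u)=0·0; sum ≡ 1  ⇒  -1.
(a,b)_13: α=1, u≡10; β=3, v≡7 (mod 13); (10|13)=+1, (7|13)=-1; sign (−1)^0·+1^3·-1^1 = -1.
(a,b)_31: α=1, u≡20; β=3, v≡17 (mod 31); (20|31)=+1, (17|31)=-1; sign (−1)^1·+1^3·-1^1 = +1.
(a,b)_5: α=-6, u≡3; β=-2, v≡1 (mod 5); (3|5)=-1, (1|5)=+1; sign (−1)^0·-1^-2·+1^-6 = +1.
(a,b)_7: α=-2, u≡3; β=-6, v≡1 (mod 7); (3|7)=-1, (1|7)=+1; sign (−1)^0·-1^-6·+1^-2 = +1.
(a,b)_3: α=9, u≡1; β=7, v≡2 (mod 3); (1|3)=+1, (2|3)=-1; sign (−1)^1·+1^7·-1^9 = +1.
(a,b)_17: α=1, u≡3; β=2, v≡1 (mod 17); (3|17)=-1, (1|17)=+1; sign (−1)^0·-1^2·+1^1 = +1.
(a,b)_∞: sgn(11324703)=+, sgn(-1209)=−, so +1.
(a,b)_19: α=1, u≡9; β=2, v≡4 (mod 19); (9|19)=+1, (4|19)=+1; sign (−1)^0·+1^2·+1^1 = +1.
|Ram(11324703, -1209)| = 2, even; anisotropic at {2, 13}.

[2, 13]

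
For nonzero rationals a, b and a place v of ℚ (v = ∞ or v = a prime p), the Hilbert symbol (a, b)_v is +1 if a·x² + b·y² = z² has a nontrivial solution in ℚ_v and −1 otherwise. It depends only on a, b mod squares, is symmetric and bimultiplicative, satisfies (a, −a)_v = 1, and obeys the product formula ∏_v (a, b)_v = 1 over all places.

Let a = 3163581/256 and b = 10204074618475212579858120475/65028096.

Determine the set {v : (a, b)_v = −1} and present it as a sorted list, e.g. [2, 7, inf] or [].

(a, b) ≡ (351509, 230299) mod (ℚ^×)²; places V = {2, 3, 5, 7, 17, 19, 23, 29, 31, 43, 47, ∞}.
(a,b)_23: α=1, u≡10; β=1, v≡16 (mod 23); (10|23)=-1, (16|23)=+1; sign (−1)^1·-1^1·+1^1 = +1.
(a,b)_47: α=0, u≡5; β=4, v≡38 (mod 47); (5|47)=-1, (38|47)=-1; sign (−1)^0·-1^4·-1^0 = +1.
(a,b)_17: α=1, u≡11; β=3, v≡4 (mod 17); (11|17)=-1, (4|17)=+1; sign (−1)^0·-1^3·+1^1 = -1.
(a,b)_43: α=0, u≡29; β=2, v≡19 (mod 43); (29|43)=-1, (19|43)=-1; sign (−1)^0·-1^2·-1^0 = +1.
(a,b)_2: α=-8, β=-14; u≡5, v≡3 (mod 8); ε(u)ε(v)=0·1, αω(v)=-8·1, βω(u)=-14·1; sum ≡ 0  ⇒  +1.
(a,b)_19: α=0, u≡9; β=1, v≡2 (mod 19); (9|19)=+1, (2|19)=-1; sign (−1)^0·+1^1·-1^0 = +1.
(a,b)_31: α=1, u≡27; β=3, v≡19 (mod 31); (27|31)=-1, (19|31)=+1; sign (−1)^1·-1^3·+1^1 = +1.
(a,b)_5: α=0, u≡1; β=2, v≡4 (mod 5); (1|5)=+1, (4|5)=+1; sign (−1)^0·+1^2·+1^0 = +1.
(a,b)_3: α=2, u≡2; β=-4, v≡1 (mod 3); (2|3)=-1, (1|3)=+1; sign (−1)^0·-1^-4·+1^2 = +1.
(a,b)_∞: sgn(351509)=+, sgn(230299)=+, so +1.
(a,b)_29: α=1, u≡25; β=4, v≡18 (mod 29); (25|29)=+1, (18|29)=-1; sign (−1)^0·+1^4·-1^1 = -1.
(a,b)_7: α=0, u≡2; β=-2, v≡5 (mod 7); (2|7)=+1, (5|7)=-1; sign (−1)^0·+1^-2·-1^0 = +1.
|Ram(351509, 230299)| = 2, even; anisotropic at {17, 29}.

[17, 29]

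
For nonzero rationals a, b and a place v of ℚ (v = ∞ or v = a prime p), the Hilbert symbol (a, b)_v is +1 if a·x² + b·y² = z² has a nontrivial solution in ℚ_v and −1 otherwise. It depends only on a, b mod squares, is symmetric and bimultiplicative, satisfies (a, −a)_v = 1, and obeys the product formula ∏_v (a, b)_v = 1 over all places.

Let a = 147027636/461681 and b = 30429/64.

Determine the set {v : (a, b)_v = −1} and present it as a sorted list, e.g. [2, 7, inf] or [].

[3, 7, 19, 23]

Mod squares: a ≡ 4389, b ≡ 69. Check v ∈ {∞, 2, 3, 7, 11, 19, 23, 47}.
v=23: a=23^0·(≡22), b=23^1·(≡16) mod 23; (22|23)=-1, (16|23)=+1; (−1)^{0·1·11}·(-1)^1·(+1)^0 = -1.
v=∞: 4389 > 0 and 69 > 0  ⇒  (a,b)_∞ = +1.
v=47: a=47^-2·(≡8), b=47^0·(≡15) mod 47; (8|47)=+1, (15|47)=-1; (−1)^{-2·0·23}·(+1)^0·(-1)^-2 = +1.
v=2: v_2(a)=2, v_2(b)=-6; units ≡ 5, 5 (mod 8); ε·ε+αω+βω = 0·0+2·1+-6·1 ≡ 0  ⇒  (a,b)_2 = +1.
v=3: a=3^7·(≡2), b=3^3·(≡2) mod 3; (2|3)=-1, (2|3)=-1; (−1)^{7·3·1}·(-1)^3·(-1)^7 = -1.
v=7: a=7^5·(≡4), b=7^2·(≡5) mod 7; (4|7)=+1, (5|7)=-1; (−1)^{5·2·3}·(+1)^2·(-1)^5 = -1.
v=11: a=11^-1·(≡5), b=11^0·(≡4) mod 11; (5|11)=+1, (4|11)=+1; (−1)^{-1·0·5}·(+1)^0·(+1)^-1 = +1.
v=19: a=19^-1·(≡13), b=19^0·(≡15) mod 19; (13|19)=-1, (15|19)=-1; (−1)^{-1·0·9}·(-1)^0·(-1)^-1 = -1.
|Ram(4389, 69)| = 4, even; anisotropic at {3, 7, 19, 23}.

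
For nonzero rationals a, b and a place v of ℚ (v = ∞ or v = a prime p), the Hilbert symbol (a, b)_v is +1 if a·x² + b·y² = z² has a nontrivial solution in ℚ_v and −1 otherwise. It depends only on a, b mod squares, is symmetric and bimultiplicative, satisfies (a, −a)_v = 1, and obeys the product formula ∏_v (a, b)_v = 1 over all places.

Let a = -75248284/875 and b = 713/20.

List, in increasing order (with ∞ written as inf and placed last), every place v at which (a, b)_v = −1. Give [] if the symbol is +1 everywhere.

[23, 31]

Mod squares: a ≡ -1085, b ≡ 3565. Check v ∈ {∞, 2, 5, 7, 19, 23, 31, 41}.
v=5: a=5^-3·(≡3), b=5^-1·(≡2) mod 5; (3|5)=-1, (2|5)=-1; (−1)^{-3·-1·2}·(-1)^-1·(-1)^-3 = +1.
v=23: a=23^0·(≡11), b=23^1·(≡5) mod 23; (11|23)=-1, (5|23)=-1; (−1)^{0·1·11}·(-1)^1·(-1)^0 = -1.
v=31: a=31^1·(≡13), b=31^1·(≡12) mod 31; (13|31)=-1, (12|31)=-1; (−1)^{1·1·15}·(-1)^1·(-1)^1 = -1.
v=∞: -1085 < 0 and 3565 > 0  ⇒  (a,b)_∞ = +1.
v=7: a=7^-1·(≡6), b=7^0·(≡1) mod 7; (6|7)=-1, (1|7)=+1; (−1)^{-1·0·3}·(-1)^0·(+1)^-1 = +1.
v=2: v_2(a)=2, v_2(b)=-2; units ≡ 3, 5 (mod 8); ε·ε+αω+βω = 1·0+2·1+-2·1 ≡ 0  ⇒  (a,b)_2 = +1.
v=41: a=41^2·(≡24), b=41^0·(≡9) mod 41; (24|41)=-1, (9|41)=+1; (−1)^{2·0·20}·(-1)^0·(+1)^2 = +1.
v=19: a=19^2·(≡5), b=19^0·(≡10) mod 19; (5|19)=+1, (10|19)=-1; (−1)^{2·0·9}·(+1)^0·(-1)^2 = +1.
(-1085, 3565 / ℚ) ramifies at {23, 31}: a division algebra.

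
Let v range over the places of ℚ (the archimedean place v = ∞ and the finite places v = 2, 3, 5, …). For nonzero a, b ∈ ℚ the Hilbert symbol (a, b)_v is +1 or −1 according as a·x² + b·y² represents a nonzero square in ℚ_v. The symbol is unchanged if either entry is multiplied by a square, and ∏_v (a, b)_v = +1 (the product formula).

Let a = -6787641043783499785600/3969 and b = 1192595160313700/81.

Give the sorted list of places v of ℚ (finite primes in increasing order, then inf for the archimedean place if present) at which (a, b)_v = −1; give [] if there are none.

(a, b) ≡ (-134105686, 377) mod (ℚ^×)²; places V = {2, 3, 5, 7, 11, 13, 19, 23, 29, 37, ∞}.
(a,b)_∞: sgn(-134105686)=−, sgn(377)=+, so +1.
(a,b)_13: α=1, u≡1; β=1, v≡12 (mod 13); (1|13)=+1, (12|13)=+1; sign (−1)^0·+1^1·+1^1 = +1.
(a,b)_5: α=2, u≡4; β=2, v≡3 (mod 5); (4|5)=+1, (3|5)=-1; sign (−1)^0·+1^2·-1^2 = +1.
(a,b)_2: α=7, β=2; u≡5, v≡1 (mod 8); ε(u)ε(v)=0·0, αω(v)=7·0, βω(u)=2·1; sum ≡ 0  ⇒  +1.
(a,b)_23: α=3, u≡4; β=2, v≡12 (mod 23); (4|23)=+1, (12|23)=+1; sign (−1)^0·+1^2·+1^3 = +1.
(a,b)_11: α=3, u≡7; β=2, v≡9 (mod 11); (7|11)=-1, (9|11)=+1; sign (−1)^0·-1^2·+1^3 = +1.
(a,b)_29: α=1, u≡28; β=1, v≡13 (mod 29); (28|29)=+1, (13|29)=+1; sign (−1)^0·+1^1·+1^1 = +1.
(a,b)_37: α=3, u≡22; β=2, v≡12 (mod 37); (22|37)=-1, (12|37)=+1; sign (−1)^0·-1^2·+1^3 = +1.
(a,b)_7: α=-2, u≡5; β=0, v≡6 (mod 7); (5|7)=-1, (6|7)=-1; sign (−1)^0·-1^0·-1^-2 = +1.
(a,b)_19: α=3, u≡8; β=2, v≡6 (mod 19); (8|19)=-1, (6|19)=+1; sign (−1)^0·-1^2·+1^3 = +1.
(a,b)_3: α=-4, u≡2; β=-4, v≡2 (mod 3); (2|3)=-1, (2|3)=-1; sign (−1)^0·-1^-4·-1^-4 = +1.
Every local symbol is +1, so the conic -134105686·x² + 377·y² = z² has ℚ_v-points for all v and hence a ℚ-point; (a, b / ℚ) ≅ M_2(ℚ).

[]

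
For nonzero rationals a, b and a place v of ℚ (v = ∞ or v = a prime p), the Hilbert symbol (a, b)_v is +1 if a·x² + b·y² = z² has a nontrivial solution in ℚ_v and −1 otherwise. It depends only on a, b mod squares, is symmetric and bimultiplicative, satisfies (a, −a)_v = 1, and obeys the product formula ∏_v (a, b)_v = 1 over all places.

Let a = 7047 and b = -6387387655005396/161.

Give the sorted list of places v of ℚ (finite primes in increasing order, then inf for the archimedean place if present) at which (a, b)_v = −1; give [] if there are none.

(a, b) ≡ (87, -4669) mod (ℚ^×)²; places V = {2, 3, 7, 13, 23, 29, ∞}.
(a,b)_29: α=1, u≡11; β=3, v≡22 (mod 29); (11|29)=-1, (22|29)=+1; sign (−1)^0·-1^3·+1^1 = -1.
(a,b)_3: α=5, u≡2; β=18, v≡2 (mod 3); (2|3)=-1, (2|3)=-1; sign (−1)^0·-1^18·-1^5 = -1.
(a,b)_13: α=0, u≡1; β=2, v≡7 (mod 13); (1|13)=+1, (7|13)=-1; sign (−1)^0·+1^2·-1^0 = +1.
(a,b)_∞: sgn(87)=+, sgn(-4669)=−, so +1.
(a,b)_23: α=0, u≡9; β=-1, v≡13 (mod 23); (9|23)=+1, (13|23)=+1; sign (−1)^0·+1^-1·+1^0 = +1.
(a,b)_7: α=0, u≡5; β=-1, v≡5 (mod 7); (5|7)=-1, (5|7)=-1; sign (−1)^0·-1^-1·-1^0 = -1.
(a,b)_2: α=0, β=2; u≡7, v≡3 (mod 8); ε(u)ε(v)=1·1, αω(v)=0·1, βω(u)=2·0; sum ≡ 1  ⇒  -1.
(87, -4669 / ℚ) ramifies at {2, 3, 7, 29}: a division algebra.

[2, 3, 7, 29]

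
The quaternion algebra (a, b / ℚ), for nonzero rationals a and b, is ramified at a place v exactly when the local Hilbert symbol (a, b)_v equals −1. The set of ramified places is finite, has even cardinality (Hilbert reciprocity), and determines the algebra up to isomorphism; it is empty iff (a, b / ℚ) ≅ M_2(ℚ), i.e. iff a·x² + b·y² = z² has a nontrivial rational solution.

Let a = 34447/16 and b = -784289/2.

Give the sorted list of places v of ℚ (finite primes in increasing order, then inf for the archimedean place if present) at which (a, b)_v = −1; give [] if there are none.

Mod squares: a ≡ 703, b ≡ -1568578. Check v ∈ {∞, 2, 7, 11, 19, 37, 41, 47}.
v=19: a=19^1·(≡10), b=19^0·(≡6) mod 19; (10|19)=-1, (6|19)=+1; (−1)^{1·0·9}·(-1)^0·(+1)^1 = +1.
v=41: a=41^0·(≡3), b=41^1·(≡9) mod 41; (3|41)=-1, (9|41)=+1; (−1)^{0·1·20}·(-1)^1·(+1)^0 = -1.
v=47: a=47^0·(≡35), b=47^1·(≡46) mod 47; (35|47)=-1, (46|47)=-1; (−1)^{0·1·23}·(-1)^1·(-1)^0 = -1.
v=7: a=7^2·(≡5), b=7^0·(≡6) mod 7; (5|7)=-1, (6|7)=-1; (−1)^{2·0·3}·(-1)^0·(-1)^2 = +1.
v=11: a=11^0·(≡10), b=11^1·(≡7) mod 11; (10|11)=-1, (7|11)=-1; (−1)^{0·1·5}·(-1)^1·(-1)^0 = -1.
v=2: v_2(a)=-4, v_2(b)=-1; units ≡ 7, 7 (mod 8); ε·ε+αω+βω = 1·1+-4·0+-1·0 ≡ 1  ⇒  (a,b)_2 = -1.
v=37: a=37^1·(≡5), b=37^1·(≡2) mod 37; (5|37)=-1, (2|37)=-1; (−1)^{1·1·18}·(-1)^1·(-1)^1 = +1.
v=∞: 703 > 0 and -1568578 < 0  ⇒  (a,b)_∞ = +1.
Ram(703, -1568578) = {2, 11, 41, 47}; no ℚ_2-point on the conic.

[2, 11, 41, 47]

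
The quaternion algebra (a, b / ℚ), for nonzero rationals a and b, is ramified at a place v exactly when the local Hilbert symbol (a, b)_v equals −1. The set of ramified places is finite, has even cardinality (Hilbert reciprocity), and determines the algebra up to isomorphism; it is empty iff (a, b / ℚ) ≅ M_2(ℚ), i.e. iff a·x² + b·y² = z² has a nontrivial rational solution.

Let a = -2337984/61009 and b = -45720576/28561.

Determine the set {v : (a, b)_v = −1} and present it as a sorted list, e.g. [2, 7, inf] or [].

[41, inf]

Mod squares: a ≡ -451, b ≡ -41. Check v ∈ {∞, 2, 3, 11, 13, 19, 41}.
v=3: a=3^4·(≡2), b=3^2·(≡1) mod 3; (2|3)=-1, (1|3)=+1; (−1)^{4·2·1}·(-1)^2·(+1)^4 = +1.
v=41: a=41^1·(≡7), b=41^1·(≡37) mod 41; (7|41)=-1, (37|41)=+1; (−1)^{1·1·20}·(-1)^1·(+1)^1 = -1.
v=∞: -451 < 0 and -41 < 0  ⇒  (a,b)_∞ = -1.
v=11: a=11^1·(≡3), b=11^2·(≡1) mod 11; (3|11)=+1, (1|11)=+1; (−1)^{1·2·5}·(+1)^2·(+1)^1 = +1.
v=13: a=13^-2·(≡4), b=13^-4·(≡8) mod 13; (4|13)=+1, (8|13)=-1; (−1)^{-2·-4·6}·(+1)^-4·(-1)^-2 = +1.
v=2: v_2(a)=6, v_2(b)=10; units ≡ 5, 7 (mod 8); ε·ε+αω+βω = 0·1+6·0+10·1 ≡ 0  ⇒  (a,b)_2 = +1.
v=19: a=19^-2·(≡17), b=19^0·(≡9) mod 19; (17|19)=+1, (9|19)=+1; (−1)^{-2·0·9}·(+1)^0·(+1)^-2 = +1.
Ram(-451, -41) = {41, ∞}; no ℚ_41-point on the conic.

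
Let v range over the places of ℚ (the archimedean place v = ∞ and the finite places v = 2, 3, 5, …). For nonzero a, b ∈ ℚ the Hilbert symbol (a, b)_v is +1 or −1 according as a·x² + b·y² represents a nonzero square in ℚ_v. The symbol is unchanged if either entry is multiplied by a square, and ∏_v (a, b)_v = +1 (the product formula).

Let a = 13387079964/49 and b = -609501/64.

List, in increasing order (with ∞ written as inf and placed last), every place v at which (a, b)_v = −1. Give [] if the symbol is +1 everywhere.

[2, 37]

Mod squares: a ≡ 111, b ≡ -2109. Check v ∈ {∞, 2, 3, 7, 17, 19, 37}.
v=3: a=3^1·(≡1), b=3^1·(≡2) mod 3; (1|3)=+1, (2|3)=-1; (−1)^{1·1·1}·(+1)^1·(-1)^1 = +1.
v=19: a=19^2·(≡5), b=19^1·(≡18) mod 19; (5|19)=+1, (18|19)=-1; (−1)^{2·1·9}·(+1)^1·(-1)^2 = +1.
v=7: a=7^-2·(≡6), b=7^0·(≡3) mod 7; (6|7)=-1, (3|7)=-1; (−1)^{-2·0·3}·(-1)^0·(-1)^-2 = +1.
v=17: a=17^4·(≡13), b=17^2·(≡13) mod 17; (13|17)=+1, (13|17)=+1; (−1)^{4·2·8}·(+1)^2·(+1)^4 = +1.
v=37: a=37^1·(≡3), b=37^1·(≡23) mod 37; (3|37)=+1, (23|37)=-1; (−1)^{1·1·18}·(+1)^1·(-1)^1 = -1.
v=∞: 111 > 0 and -2109 < 0  ⇒  (a,b)_∞ = +1.
v=2: v_2(a)=2, v_2(b)=-6; units ≡ 7, 3 (mod 8); ε·ε+αω+βω = 1·1+2·1+-6·0 ≡ 1  ⇒  (a,b)_2 = -1.
(111, -2109 / ℚ) ramifies at {2, 37}: a division algebra.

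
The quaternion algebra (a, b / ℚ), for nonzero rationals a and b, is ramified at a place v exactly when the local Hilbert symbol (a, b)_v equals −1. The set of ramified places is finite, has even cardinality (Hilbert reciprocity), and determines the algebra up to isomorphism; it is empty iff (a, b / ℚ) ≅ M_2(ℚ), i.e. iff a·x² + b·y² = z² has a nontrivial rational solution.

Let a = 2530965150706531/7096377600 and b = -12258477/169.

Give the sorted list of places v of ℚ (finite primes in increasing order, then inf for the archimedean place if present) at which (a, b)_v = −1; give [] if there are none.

(a, b) ≡ (19, -77) mod (ℚ^×)²; places V = {2, 3, 5, 7, 11, 13, 19, 23, ∞}.
(a,b)_5: α=-2, u≡4; β=0, v≡2 (mod 5); (4|5)=+1, (2|5)=-1; sign (−1)^0·+1^0·-1^-2 = +1.
(a,b)_23: α=2, u≡7; β=0, v≡5 (mod 23); (7|23)=-1, (5|23)=-1; sign (−1)^0·-1^0·-1^2 = +1.
(a,b)_13: α=-2, u≡11; β=-2, v≡3 (mod 13); (11|13)=-1, (3|13)=+1; sign (−1)^0·-1^-2·+1^-2 = +1.
(a,b)_3: α=-8, u≡1; β=2, v≡1 (mod 3); (1|3)=+1, (1|3)=+1; sign (−1)^0·+1^2·+1^-8 = +1.
(a,b)_11: α=2, u≡8; β=1, v≡9 (mod 11); (8|11)=-1, (9|11)=+1; sign (−1)^0·-1^1·+1^2 = -1.
(a,b)_∞: sgn(19)=+, sgn(-77)=−, so +1.
(a,b)_7: α=8, u≡5; β=3, v≡3 (mod 7); (5|7)=-1, (3|7)=-1; sign (−1)^0·-1^3·-1^8 = -1.
(a,b)_19: α=3, u≡11; β=2, v≡2 (mod 19); (11|19)=+1, (2|19)=-1; sign (−1)^0·+1^2·-1^3 = -1.
(a,b)_2: α=-8, β=0; u≡3, v≡3 (mod 8); ε(u)ε(v)=1·1, αω(v)=-8·1, βω(u)=0·1; sum ≡ 1  ⇒  -1.
(19, -77 / ℚ) ramifies at {2, 7, 11, 19}: a division algebra.

[2, 7, 11, 19]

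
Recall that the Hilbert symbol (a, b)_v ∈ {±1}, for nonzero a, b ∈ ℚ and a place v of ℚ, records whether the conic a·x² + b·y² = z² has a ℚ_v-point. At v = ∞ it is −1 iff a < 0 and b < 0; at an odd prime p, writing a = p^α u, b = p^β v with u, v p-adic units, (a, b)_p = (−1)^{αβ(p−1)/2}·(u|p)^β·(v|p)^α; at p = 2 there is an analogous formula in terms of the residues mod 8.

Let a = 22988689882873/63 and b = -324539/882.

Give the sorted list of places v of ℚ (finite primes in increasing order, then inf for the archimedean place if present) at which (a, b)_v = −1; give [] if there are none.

[11, 31]

(a, b) ≡ (551551, -1798) mod (ℚ^×)²; places V = {2, 3, 7, 11, 13, 19, 29, 31, ∞}.
(a,b)_3: α=-2, u≡1; β=-2, v≡2 (mod 3); (1|3)=+1, (2|3)=-1; sign (−1)^0·+1^-2·-1^-2 = +1.
(a,b)_11: α=1, u≡1; β=0, v≡8 (mod 11); (1|11)=+1, (8|11)=-1; sign (−1)^0·+1^0·-1^1 = -1.
(a,b)_7: α=-1, u≡4; β=-2, v≡4 (mod 7); (4|7)=+1, (4|7)=+1; sign (−1)^0·+1^-2·+1^-1 = +1.
(a,b)_29: α=3, u≡5; β=1, v≡22 (mod 29); (5|29)=+1, (22|29)=+1; sign (−1)^0·+1^1·+1^3 = +1.
(a,b)_31: α=2, u≡24; β=1, v≡25 (mod 31); (24|31)=-1, (25|31)=+1; sign (−1)^0·-1^1·+1^2 = -1.
(a,b)_2: α=0, β=-1; u≡7, v≡5 (mod 8); ε(u)ε(v)=1·0, αω(v)=0·1, βω(u)=-1·0; sum ≡ 0  ⇒  +1.
(a,b)_13: α=1, u≡5; β=0, v≡10 (mod 13); (5|13)=-1, (10|13)=+1; sign (−1)^0·-1^0·+1^1 = +1.
(a,b)_19: α=3, u≡11; β=2, v≡4 (mod 19); (11|19)=+1, (4|19)=+1; sign (−1)^0·+1^2·+1^3 = +1.
(a,b)_∞: sgn(551551)=+, sgn(-1798)=−, so +1.
|Ram(551551, -1798)| = 2, even; anisotropic at {11, 31}.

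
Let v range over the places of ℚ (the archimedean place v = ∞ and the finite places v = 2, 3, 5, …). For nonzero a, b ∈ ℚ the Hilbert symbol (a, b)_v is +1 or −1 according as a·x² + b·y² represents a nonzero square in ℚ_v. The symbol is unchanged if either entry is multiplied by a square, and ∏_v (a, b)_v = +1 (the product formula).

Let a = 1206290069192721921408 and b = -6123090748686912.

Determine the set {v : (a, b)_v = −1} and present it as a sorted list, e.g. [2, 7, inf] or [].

Mod squares: a ≡ 182, b ≡ -33. Check v ∈ {∞, 2, 3, 7, 11, 13}.
v=∞: 182 > 0 and -33 < 0  ⇒  (a,b)_∞ = +1.
v=13: a=13^3·(≡12), b=13^2·(≡2) mod 13; (12|13)=+1, (2|13)=-1; (−1)^{3·2·6}·(+1)^2·(-1)^3 = -1.
v=2: v_2(a)=7, v_2(b)=6; units ≡ 3, 7 (mod 8); ε·ε+αω+βω = 1·1+7·0+6·1 ≡ 1  ⇒  (a,b)_2 = -1.
v=7: a=7^7·(≡5), b=7^4·(≡2) mod 7; (5|7)=-1, (2|7)=+1; (−1)^{7·4·3}·(-1)^4·(+1)^7 = +1.
v=11: a=11^2·(≡7), b=11^3·(≡6) mod 11; (7|11)=-1, (6|11)=-1; (−1)^{2·3·5}·(-1)^3·(-1)^2 = -1.
v=3: a=3^16·(≡2), b=3^11·(≡1) mod 3; (2|3)=-1, (1|3)=+1; (−1)^{16·11·1}·(-1)^11·(+1)^16 = -1.
Ram(182, -33) = {2, 3, 11, 13}; no ℚ_2-point on the conic.

[2, 3, 11, 13]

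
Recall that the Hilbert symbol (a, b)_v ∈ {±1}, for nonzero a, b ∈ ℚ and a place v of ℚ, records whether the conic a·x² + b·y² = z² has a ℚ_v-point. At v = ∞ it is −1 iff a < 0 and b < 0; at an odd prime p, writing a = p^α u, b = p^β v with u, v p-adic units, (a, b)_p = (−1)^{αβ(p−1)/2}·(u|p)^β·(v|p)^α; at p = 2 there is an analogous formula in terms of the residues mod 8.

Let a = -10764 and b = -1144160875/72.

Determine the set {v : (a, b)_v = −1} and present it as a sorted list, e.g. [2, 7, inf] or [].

Mod squares: a ≡ -299, b ≡ -1430. Check v ∈ {∞, 2, 3, 5, 11, 13, 23}.
v=∞: -299 < 0 and -1430 < 0  ⇒  (a,b)_∞ = -1.
v=5: a=5^0·(≡1), b=5^3·(≡4) mod 5; (1|5)=+1, (4|5)=+1; (−1)^{0·3·2}·(+1)^3·(+1)^0 = +1.
v=23: a=23^1·(≡15), b=23^2·(≡15) mod 23; (15|23)=-1, (15|23)=-1; (−1)^{1·2·11}·(-1)^2·(-1)^1 = -1.
v=3: a=3^2·(≡1), b=3^-2·(≡1) mod 3; (1|3)=+1, (1|3)=+1; (−1)^{2·-2·1}·(+1)^-2·(+1)^2 = +1.
v=11: a=11^0·(≡5), b=11^3·(≡6) mod 11; (5|11)=+1, (6|11)=-1; (−1)^{0·3·5}·(+1)^3·(-1)^0 = +1.
v=13: a=13^1·(≡4), b=13^1·(≡8) mod 13; (4|13)=+1, (8|13)=-1; (−1)^{1·1·6}·(+1)^1·(-1)^1 = -1.
v=2: v_2(a)=2, v_2(b)=-3; units ≡ 5, 5 (mod 8); ε·ε+αω+βω = 0·0+2·1+-3·1 ≡ 1  ⇒  (a,b)_2 = -1.
(-299, -1430 / ℚ) ramifies at {2, 13, 23, ∞}: a division algebra.

[2, 13, 23, inf]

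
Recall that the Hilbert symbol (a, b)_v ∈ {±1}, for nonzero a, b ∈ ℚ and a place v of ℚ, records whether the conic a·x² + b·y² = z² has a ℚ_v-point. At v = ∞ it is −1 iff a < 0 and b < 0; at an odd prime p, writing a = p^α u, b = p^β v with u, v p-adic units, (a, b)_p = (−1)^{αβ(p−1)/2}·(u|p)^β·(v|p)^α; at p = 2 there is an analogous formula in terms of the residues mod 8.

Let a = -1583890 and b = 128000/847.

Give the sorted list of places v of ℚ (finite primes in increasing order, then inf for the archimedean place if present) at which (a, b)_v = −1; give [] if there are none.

Mod squares: a ≡ -13090, b ≡ 35. Check v ∈ {∞, 2, 5, 7, 11, 17}.
v=5: a=5^1·(≡2), b=5^3·(≡2) mod 5; (2|5)=-1, (2|5)=-1; (−1)^{1·3·2}·(-1)^3·(-1)^1 = +1.
v=7: a=7^1·(≡5), b=7^-1·(≡6) mod 7; (5|7)=-1, (6|7)=-1; (−1)^{1·-1·3}·(-1)^-1·(-1)^1 = -1.
v=2: v_2(a)=1, v_2(b)=10; units ≡ 7, 3 (mod 8); ε·ε+αω+βω = 1·1+1·1+10·0 ≡ 0  ⇒  (a,b)_2 = +1.
v=∞: -13090 < 0 and 35 > 0  ⇒  (a,b)_∞ = +1.
v=17: a=17^1·(≡7), b=17^0·(≡9) mod 17; (7|17)=-1, (9|17)=+1; (−1)^{1·0·8}·(-1)^0·(+1)^1 = +1.
v=11: a=11^3·(≡9), b=11^-2·(≡10) mod 11; (9|11)=+1, (10|11)=-1; (−1)^{3·-2·5}·(+1)^-2·(-1)^3 = -1.
(-13090, 35 / ℚ) ramifies at {7, 11}: a division algebra.

[7, 11]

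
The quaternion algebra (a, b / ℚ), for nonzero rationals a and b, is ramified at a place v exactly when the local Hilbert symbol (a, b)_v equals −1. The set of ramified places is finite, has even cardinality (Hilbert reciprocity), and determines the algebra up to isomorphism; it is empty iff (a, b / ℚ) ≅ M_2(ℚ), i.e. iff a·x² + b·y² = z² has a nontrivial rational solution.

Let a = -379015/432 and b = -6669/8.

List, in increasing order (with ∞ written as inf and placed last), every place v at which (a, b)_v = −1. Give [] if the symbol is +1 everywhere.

[5, 17, 19, inf]

(a, b) ≡ (-23205, -1482) mod (ℚ^×)²; places V = {2, 3, 5, 7, 13, 17, 19, ∞}.
(a,b)_7: α=3, u≡3; β=0, v≡2 (mod 7); (3|7)=-1, (2|7)=+1; sign (−1)^0·-1^0·+1^3 = +1.
(a,b)_3: α=-3, u≡2; β=3, v≡1 (mod 3); (2|3)=-1, (1|3)=+1; sign (−1)^1·-1^3·+1^-3 = +1.
(a,b)_19: α=0, u≡12; β=1, v≡6 (mod 19); (12|19)=-1, (6|19)=+1; sign (−1)^0·-1^1·+1^0 = -1.
(a,b)_∞: sgn(-23205)=−, sgn(-1482)=−, so -1.
(a,b)_2: α=-4, β=-3; u≡3, v≡3 (mod 8); ε(u)ε(v)=1·1, αω(v)=-4·1, βω(u)=-3·1; sum ≡ 0  ⇒  +1.
(a,b)_17: α=1, u≡11; β=0, v≡10 (mod 17); (11|17)=-1, (10|17)=-1; sign (−1)^0·-1^0·-1^1 = -1.
(a,b)_5: α=1, u≡1; β=0, v≡2 (mod 5); (1|5)=+1, (2|5)=-1; sign (−1)^0·+1^0·-1^1 = -1.
(a,b)_13: α=1, u≡10; β=1, v≡9 (mod 13); (10|13)=+1, (9|13)=+1; sign (−1)^0·+1^1·+1^1 = +1.
(-23205, -1482 / ℚ) ramifies at {5, 17, 19, ∞}: a division algebra.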